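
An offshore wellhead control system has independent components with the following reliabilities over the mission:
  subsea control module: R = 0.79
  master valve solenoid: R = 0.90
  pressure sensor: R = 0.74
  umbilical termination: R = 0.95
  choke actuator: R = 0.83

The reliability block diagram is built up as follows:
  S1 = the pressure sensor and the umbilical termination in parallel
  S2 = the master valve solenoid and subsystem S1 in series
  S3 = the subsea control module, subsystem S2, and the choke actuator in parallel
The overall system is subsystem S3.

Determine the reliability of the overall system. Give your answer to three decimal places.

0.996

Parallel (pressure sensor and umbilical termination): 1 − (1 − 0.74000)(1 − 0.95000) = 0.98700
Series (master valve solenoid and [0.98700]): 0.90000 × 0.98700 = 0.88830
Parallel (subsea control module, [0.88830], and choke actuator): 1 − (1 − 0.79000)(1 − 0.88830)(1 − 0.83000) = 0.996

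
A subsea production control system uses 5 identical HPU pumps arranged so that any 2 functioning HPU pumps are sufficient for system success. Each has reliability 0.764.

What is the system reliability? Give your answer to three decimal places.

R = Σ_{i=2}^{5} C(5,i) p^i (1−p)^{5−i} with p = 0.764
C(5,2)·0.764^2·0.236^3 = 0.07672
C(5,3)·0.764^3·0.236^2 = 0.24837
C(5,4)·0.764^4·0.236^1 = 0.40203
C(5,5)·0.764^5·0.236^0 = 0.26030
Sum = 0.987

0.987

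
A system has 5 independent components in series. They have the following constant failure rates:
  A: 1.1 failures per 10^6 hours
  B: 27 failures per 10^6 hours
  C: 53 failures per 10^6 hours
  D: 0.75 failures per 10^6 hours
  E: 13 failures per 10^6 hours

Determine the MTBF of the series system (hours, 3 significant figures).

Series of exponential components: λ_sys = Σ λ_i
λ_sys = 0.0000011 + 0.000027 + 0.000053 + 0.00000075 + 0.000013 = 9.4850e-05 /h
MTBF = 1 / λ_sys = 10500 h

10500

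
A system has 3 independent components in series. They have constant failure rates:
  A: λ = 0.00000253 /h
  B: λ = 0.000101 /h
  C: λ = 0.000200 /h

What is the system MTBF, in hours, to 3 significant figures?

Series of exponential components: λ_sys = Σ λ_i
λ_sys = 0.00000253 + 0.000101 + 0.000200 = 3.0353e-04 /h
MTBF = 1 / λ_sys = 3290 h

3290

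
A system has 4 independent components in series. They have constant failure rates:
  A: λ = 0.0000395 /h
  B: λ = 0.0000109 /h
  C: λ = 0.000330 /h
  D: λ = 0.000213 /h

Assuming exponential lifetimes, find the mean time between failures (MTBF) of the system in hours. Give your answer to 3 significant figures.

1690

Series of exponential components: λ_sys = Σ λ_i
λ_sys = 0.0000395 + 0.0000109 + 0.000330 + 0.000213 = 5.9340e-04 /h
MTBF = 1 / λ_sys = 1690 h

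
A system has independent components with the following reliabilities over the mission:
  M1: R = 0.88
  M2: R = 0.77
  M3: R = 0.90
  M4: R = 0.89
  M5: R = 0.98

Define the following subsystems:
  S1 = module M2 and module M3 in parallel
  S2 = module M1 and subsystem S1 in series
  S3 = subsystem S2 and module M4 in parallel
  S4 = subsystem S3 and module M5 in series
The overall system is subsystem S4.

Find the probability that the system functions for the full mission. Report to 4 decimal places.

0.9649

Parallel (M2 and M3): 1 − (1 − 0.770000)(1 − 0.900000) = 0.977000
Series (M1 and [0.977000]): 0.880000 × 0.977000 = 0.859760
Parallel ([0.859760] and M4): 1 − (1 − 0.859760)(1 − 0.890000) = 0.984574
Series ([0.984574] and M5): 0.984574 × 0.980000 = 0.9649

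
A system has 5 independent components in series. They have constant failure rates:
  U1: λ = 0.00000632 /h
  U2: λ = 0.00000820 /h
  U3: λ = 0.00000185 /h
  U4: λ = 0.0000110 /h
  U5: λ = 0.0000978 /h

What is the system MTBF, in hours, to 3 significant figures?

7990

Series of exponential components: λ_sys = Σ λ_i
λ_sys = 0.00000632 + 0.00000820 + 0.00000185 + 0.0000110 + 0.0000978 = 1.2517e-04 /h
MTBF = 1 / λ_sys = 7990 h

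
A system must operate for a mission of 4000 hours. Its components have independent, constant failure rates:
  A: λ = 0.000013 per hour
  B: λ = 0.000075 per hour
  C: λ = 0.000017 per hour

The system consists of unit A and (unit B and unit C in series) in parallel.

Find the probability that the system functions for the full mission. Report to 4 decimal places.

R(A) = exp(−0.000013 × 4000) = 0.949329
R(B) = exp(−0.000075 × 4000) = 0.740818
R(C) = exp(−0.000017 × 4000) = 0.934260
Series (B and C): 0.740818 × 0.934260 = 0.692117
Parallel (A and [0.692117]): 1 − (1 − 0.949329)(1 − 0.692117) = 0.9844

0.9844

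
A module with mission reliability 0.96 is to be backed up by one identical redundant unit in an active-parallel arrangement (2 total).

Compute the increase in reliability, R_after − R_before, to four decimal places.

0.0384

R_before = 0.96
R_after = 1 − (1 − 0.96)^2 = 0.9984
ΔR = 0.9984 − 0.96 = 0.0384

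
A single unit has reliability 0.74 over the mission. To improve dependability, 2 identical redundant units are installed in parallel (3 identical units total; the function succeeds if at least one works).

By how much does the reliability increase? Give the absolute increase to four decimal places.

R_before = 0.74
R_after = 1 − (1 − 0.74)^3 = 0.9824
ΔR = 0.9824 − 0.74 = 0.2424

0.2424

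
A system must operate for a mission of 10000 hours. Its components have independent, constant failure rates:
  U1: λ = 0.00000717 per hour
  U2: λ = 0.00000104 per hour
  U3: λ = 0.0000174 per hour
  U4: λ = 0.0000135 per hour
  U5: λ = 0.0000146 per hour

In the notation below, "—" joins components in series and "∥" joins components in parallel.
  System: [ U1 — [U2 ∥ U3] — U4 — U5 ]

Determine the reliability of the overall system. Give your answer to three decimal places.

0.702

R(U1) = exp(−0.00000717 × 10000) = 0.93081
R(U2) = exp(−0.00000104 × 10000) = 0.98965
R(U3) = exp(−0.0000174 × 10000) = 0.84030
R(U4) = exp(−0.0000135 × 10000) = 0.87372
R(U5) = exp(−0.0000146 × 10000) = 0.86416
Parallel (U2 and U3): 1 − (1 − 0.98965)(1 − 0.84030) = 0.99835
Series (U1, [0.99835], U4, and U5): 0.93081 × 0.99835 × 0.87372 × 0.86416 = 0.702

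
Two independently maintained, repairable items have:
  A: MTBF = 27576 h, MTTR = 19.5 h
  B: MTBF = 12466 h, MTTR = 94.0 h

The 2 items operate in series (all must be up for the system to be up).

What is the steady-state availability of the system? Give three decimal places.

A(A) = MTBF/(MTBF+MTTR) = 27576/(27576+19.5) = 0.999293
A(B) = MTBF/(MTBF+MTTR) = 12466/(12466+94.0) = 0.992516
Series availability: 0.999293 × 0.992516 = 0.992

0.992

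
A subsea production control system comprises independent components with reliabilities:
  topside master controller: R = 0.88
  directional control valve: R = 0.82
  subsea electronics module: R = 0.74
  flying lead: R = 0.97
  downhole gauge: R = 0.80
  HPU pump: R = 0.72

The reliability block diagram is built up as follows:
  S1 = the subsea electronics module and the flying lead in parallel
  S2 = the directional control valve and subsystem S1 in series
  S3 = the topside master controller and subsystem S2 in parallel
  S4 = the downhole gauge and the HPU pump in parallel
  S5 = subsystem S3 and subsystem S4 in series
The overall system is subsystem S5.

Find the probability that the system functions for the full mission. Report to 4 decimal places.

0.9229

Parallel (subsea electronics module and flying lead): 1 − (1 − 0.740000)(1 − 0.970000) = 0.992200
Series (directional control valve and [0.992200]): 0.820000 × 0.992200 = 0.813604
Parallel (topside master controller and [0.813604]): 1 − (1 − 0.880000)(1 − 0.813604) = 0.977632
Parallel (downhole gauge and HPU pump): 1 − (1 − 0.800000)(1 − 0.720000) = 0.944000
Series ([0.977632] and [0.944000]): 0.977632 × 0.944000 = 0.9229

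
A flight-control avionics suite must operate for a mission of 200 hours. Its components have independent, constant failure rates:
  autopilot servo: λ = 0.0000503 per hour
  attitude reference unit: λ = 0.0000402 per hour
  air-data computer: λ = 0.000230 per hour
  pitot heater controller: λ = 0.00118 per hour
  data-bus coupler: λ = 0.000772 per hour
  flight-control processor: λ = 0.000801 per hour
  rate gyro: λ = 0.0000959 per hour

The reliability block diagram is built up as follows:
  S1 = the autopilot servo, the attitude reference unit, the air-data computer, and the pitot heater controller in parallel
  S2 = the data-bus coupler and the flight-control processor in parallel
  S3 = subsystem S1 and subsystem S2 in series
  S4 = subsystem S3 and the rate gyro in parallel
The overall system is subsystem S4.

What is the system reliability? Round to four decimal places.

R(autopilot servo) = exp(−0.0000503 × 200) = 0.989990
R(attitude reference unit) = exp(−0.0000402 × 200) = 0.991992
R(air-data computer) = exp(−0.000230 × 200) = 0.955042
R(pitot heater controller) = exp(−0.00118 × 200) = 0.789781
R(data-bus coupler) = exp(−0.000772 × 200) = 0.856929
R(flight-control processor) = exp(−0.000801 × 200) = 0.851973
R(rate gyro) = exp(−0.0000959 × 200) = 0.981003
Parallel (autopilot servo, attitude reference unit, air-data computer, and pitot heater controller): 1 − (1 − 0.989990)(1 − 0.991992)(1 − 0.955042)(1 − 0.789781) = 0.999999
Parallel (data-bus coupler and flight-control processor): 1 − (1 − 0.856929)(1 − 0.851973) = 0.978822
Series ([0.999999] and [0.978822]): 0.999999 × 0.978822 = 0.978821
Parallel ([0.978821] and rate gyro): 1 − (1 − 0.978821)(1 − 0.981003) = 0.9996

0.9996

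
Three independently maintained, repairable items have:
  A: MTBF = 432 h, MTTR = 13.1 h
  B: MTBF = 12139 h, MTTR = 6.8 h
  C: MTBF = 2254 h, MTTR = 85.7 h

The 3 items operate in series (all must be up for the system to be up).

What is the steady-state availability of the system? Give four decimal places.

A(A) = MTBF/(MTBF+MTTR) = 432/(432+13.1) = 0.970568
A(B) = MTBF/(MTBF+MTTR) = 12139/(12139+6.8) = 0.999440
A(C) = MTBF/(MTBF+MTTR) = 2254/(2254+85.7) = 0.963371
Series availability: 0.970568 × 0.999440 × 0.963371 = 0.9345

0.9345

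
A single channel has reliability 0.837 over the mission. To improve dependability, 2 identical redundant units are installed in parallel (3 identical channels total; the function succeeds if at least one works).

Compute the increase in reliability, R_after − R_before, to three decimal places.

0.159

R_before = 0.837
R_after = 1 − (1 − 0.837)^3 = 0.996
ΔR = 0.996 − 0.837 = 0.159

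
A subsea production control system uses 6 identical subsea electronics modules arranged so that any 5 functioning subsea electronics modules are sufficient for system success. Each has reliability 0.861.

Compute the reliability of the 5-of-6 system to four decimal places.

R = Σ_{i=5}^{6} C(6,i) p^i (1−p)^{6−i} with p = 0.861
C(6,5)·0.861^5·0.139^1 = 0.394622
C(6,6)·0.861^6·0.139^0 = 0.407398
Sum = 0.8020

0.8020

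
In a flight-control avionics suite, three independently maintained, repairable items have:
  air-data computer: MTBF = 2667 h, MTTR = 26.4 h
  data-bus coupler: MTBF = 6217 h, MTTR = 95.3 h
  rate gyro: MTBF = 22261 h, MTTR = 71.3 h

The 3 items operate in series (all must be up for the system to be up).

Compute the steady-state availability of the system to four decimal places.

0.9721

A(air-data computer) = MTBF/(MTBF+MTTR) = 2667/(2667+26.4) = 0.990198
A(data-bus coupler) = MTBF/(MTBF+MTTR) = 6217/(6217+95.3) = 0.984902
A(rate gyro) = MTBF/(MTBF+MTTR) = 22261/(22261+71.3) = 0.996807
Series availability: 0.990198 × 0.984902 × 0.996807 = 0.9721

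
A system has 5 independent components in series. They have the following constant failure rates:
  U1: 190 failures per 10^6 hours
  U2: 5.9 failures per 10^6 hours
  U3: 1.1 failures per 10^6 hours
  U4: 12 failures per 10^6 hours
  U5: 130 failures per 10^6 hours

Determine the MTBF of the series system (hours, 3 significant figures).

Series of exponential components: λ_sys = Σ λ_i
λ_sys = 0.00019 + 0.0000059 + 0.0000011 + 0.000012 + 0.00013 = 3.3900e-04 /h
MTBF = 1 / λ_sys = 2950 h

2950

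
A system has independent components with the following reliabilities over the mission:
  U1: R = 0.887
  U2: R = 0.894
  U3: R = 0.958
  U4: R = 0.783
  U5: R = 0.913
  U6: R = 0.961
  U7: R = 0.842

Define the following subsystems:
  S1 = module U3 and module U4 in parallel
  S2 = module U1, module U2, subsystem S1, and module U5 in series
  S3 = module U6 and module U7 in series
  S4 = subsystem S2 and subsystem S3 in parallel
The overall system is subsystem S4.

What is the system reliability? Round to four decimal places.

0.9461

Parallel (U3 and U4): 1 − (1 − 0.958000)(1 − 0.783000) = 0.990886
Series (U1, U2, [0.990886], and U5): 0.887000 × 0.894000 × 0.990886 × 0.913000 = 0.717390
Series (U6 and U7): 0.961000 × 0.842000 = 0.809162
Parallel ([0.717390] and [0.809162]): 1 − (1 − 0.717390)(1 − 0.809162) = 0.9461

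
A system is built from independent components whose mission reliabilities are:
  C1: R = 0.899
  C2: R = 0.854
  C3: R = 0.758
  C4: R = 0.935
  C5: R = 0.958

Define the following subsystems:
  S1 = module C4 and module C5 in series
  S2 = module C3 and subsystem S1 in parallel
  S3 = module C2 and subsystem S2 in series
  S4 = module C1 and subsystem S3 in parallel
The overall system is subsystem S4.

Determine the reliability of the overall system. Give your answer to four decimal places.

0.9831

Series (C4 and C5): 0.935000 × 0.958000 = 0.895730
Parallel (C3 and [0.895730]): 1 − (1 − 0.758000)(1 − 0.895730) = 0.974767
Series (C2 and [0.974767]): 0.854000 × 0.974767 = 0.832451
Parallel (C1 and [0.832451]): 1 − (1 − 0.899000)(1 − 0.832451) = 0.9831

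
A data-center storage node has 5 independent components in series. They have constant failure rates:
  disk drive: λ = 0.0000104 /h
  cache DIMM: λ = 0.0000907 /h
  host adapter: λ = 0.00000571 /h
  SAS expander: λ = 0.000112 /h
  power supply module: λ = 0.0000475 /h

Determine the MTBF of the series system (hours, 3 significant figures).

3760

Series of exponential components: λ_sys = Σ λ_i
λ_sys = 0.0000104 + 0.0000907 + 0.00000571 + 0.000112 + 0.0000475 = 2.6631e-04 /h
MTBF = 1 / λ_sys = 3760 h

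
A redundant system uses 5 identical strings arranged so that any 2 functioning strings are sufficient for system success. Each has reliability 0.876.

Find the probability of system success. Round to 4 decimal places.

R = Σ_{i=2}^{5} C(5,i) p^i (1−p)^{5−i} with p = 0.876
C(5,2)·0.876^2·0.124^3 = 0.014631
C(5,3)·0.876^3·0.124^2 = 0.103361
C(5,4)·0.876^4·0.124^1 = 0.365097
C(5,5)·0.876^5·0.124^0 = 0.515847
Sum = 0.9989

0.9989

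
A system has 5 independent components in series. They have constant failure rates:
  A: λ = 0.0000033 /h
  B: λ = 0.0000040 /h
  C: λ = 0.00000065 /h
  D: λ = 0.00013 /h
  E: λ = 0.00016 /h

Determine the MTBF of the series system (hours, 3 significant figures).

Series of exponential components: λ_sys = Σ λ_i
λ_sys = 0.0000033 + 0.0000040 + 0.00000065 + 0.00013 + 0.00016 = 2.9795e-04 /h
MTBF = 1 / λ_sys = 3360 h

3360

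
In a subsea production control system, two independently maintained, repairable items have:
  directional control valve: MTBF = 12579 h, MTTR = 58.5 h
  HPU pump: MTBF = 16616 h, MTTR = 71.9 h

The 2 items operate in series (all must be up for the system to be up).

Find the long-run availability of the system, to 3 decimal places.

0.991

A(directional control valve) = MTBF/(MTBF+MTTR) = 12579/(12579+58.5) = 0.995371
A(HPU pump) = MTBF/(MTBF+MTTR) = 16616/(16616+71.9) = 0.995691
Series availability: 0.995371 × 0.995691 = 0.991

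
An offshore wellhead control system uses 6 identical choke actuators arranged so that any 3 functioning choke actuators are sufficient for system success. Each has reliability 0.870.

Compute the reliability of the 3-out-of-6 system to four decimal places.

0.9966

R = Σ_{i=3}^{6} C(6,i) p^i (1−p)^{6−i} with p = 0.870
C(6,3)·0.870^3·0.130^3 = 0.028935
C(6,4)·0.870^4·0.130^2 = 0.145230
C(6,5)·0.870^5·0.130^1 = 0.388768
C(6,6)·0.870^6·0.130^0 = 0.433626
Sum = 0.9966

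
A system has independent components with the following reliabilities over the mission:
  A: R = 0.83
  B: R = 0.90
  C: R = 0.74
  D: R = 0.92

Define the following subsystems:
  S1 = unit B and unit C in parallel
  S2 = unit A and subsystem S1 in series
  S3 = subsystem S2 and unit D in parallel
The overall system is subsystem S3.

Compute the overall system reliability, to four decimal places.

Parallel (B and C): 1 − (1 − 0.900000)(1 − 0.740000) = 0.974000
Series (A and [0.974000]): 0.830000 × 0.974000 = 0.808420
Parallel ([0.808420] and D): 1 − (1 − 0.808420)(1 − 0.920000) = 0.9847

0.9847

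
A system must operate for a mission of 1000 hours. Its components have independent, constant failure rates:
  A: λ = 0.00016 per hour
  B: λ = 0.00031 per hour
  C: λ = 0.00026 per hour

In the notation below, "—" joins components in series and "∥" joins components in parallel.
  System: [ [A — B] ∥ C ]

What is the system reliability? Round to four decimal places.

R(A) = exp(−0.00016 × 1000) = 0.852144
R(B) = exp(−0.00031 × 1000) = 0.733447
R(C) = exp(−0.00026 × 1000) = 0.771052
Series (A and B): 0.852144 × 0.733447 = 0.625002
Parallel ([0.625002] and C): 1 − (1 − 0.625002)(1 − 0.771052) = 0.9141

0.9141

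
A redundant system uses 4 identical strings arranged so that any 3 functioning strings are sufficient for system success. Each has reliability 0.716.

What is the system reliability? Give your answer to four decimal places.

0.6798

R = Σ_{i=3}^{4} C(4,i) p^i (1−p)^{4−i} with p = 0.716
C(4,3)·0.716^3·0.284^1 = 0.416982
C(4,4)·0.716^4·0.284^0 = 0.262816
Sum = 0.6798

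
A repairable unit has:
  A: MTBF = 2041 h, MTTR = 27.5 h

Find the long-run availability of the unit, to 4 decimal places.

A(A) = MTBF/(MTBF+MTTR) = 2041/(2041+27.5) = 0.9867

0.9867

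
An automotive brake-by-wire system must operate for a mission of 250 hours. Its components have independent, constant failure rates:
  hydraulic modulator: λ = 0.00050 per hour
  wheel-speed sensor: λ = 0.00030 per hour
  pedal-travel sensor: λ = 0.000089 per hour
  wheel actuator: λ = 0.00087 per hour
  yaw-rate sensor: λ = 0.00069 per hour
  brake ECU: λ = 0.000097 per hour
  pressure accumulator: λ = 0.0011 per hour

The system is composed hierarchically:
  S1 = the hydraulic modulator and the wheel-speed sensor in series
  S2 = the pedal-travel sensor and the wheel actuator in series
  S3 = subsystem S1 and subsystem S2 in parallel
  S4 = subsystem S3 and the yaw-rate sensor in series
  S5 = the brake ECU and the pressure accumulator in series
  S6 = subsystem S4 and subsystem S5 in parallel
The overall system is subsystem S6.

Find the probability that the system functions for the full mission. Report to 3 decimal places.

0.951

R(hydraulic modulator) = exp(−0.00050 × 250) = 0.88250
R(wheel-speed sensor) = exp(−0.00030 × 250) = 0.92774
R(pedal-travel sensor) = exp(−0.000089 × 250) = 0.97800
R(wheel actuator) = exp(−0.00087 × 250) = 0.80453
R(yaw-rate sensor) = exp(−0.00069 × 250) = 0.84156
R(brake ECU) = exp(−0.000097 × 250) = 0.97604
R(pressure accumulator) = exp(−0.0011 × 250) = 0.75957
Series (hydraulic modulator and wheel-speed sensor): 0.88250 × 0.92774 = 0.81873
Series (pedal-travel sensor and wheel actuator): 0.97800 × 0.80453 = 0.78683
Parallel ([0.81873] and [0.78683]): 1 − (1 − 0.81873)(1 − 0.78683) = 0.96136
Series ([0.96136] and yaw-rate sensor): 0.96136 × 0.84156 = 0.80904
Series (brake ECU and pressure accumulator): 0.97604 × 0.75957 = 0.74137
Parallel ([0.80904] and [0.74137]): 1 − (1 − 0.80904)(1 − 0.74137) = 0.951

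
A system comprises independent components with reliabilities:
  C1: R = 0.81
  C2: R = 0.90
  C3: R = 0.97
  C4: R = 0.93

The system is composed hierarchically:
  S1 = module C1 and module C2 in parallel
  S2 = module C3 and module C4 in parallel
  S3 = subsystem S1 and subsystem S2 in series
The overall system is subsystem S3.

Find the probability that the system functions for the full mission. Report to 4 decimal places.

Parallel (C1 and C2): 1 − (1 − 0.810000)(1 − 0.900000) = 0.981000
Parallel (C3 and C4): 1 − (1 − 0.970000)(1 − 0.930000) = 0.997900
Series ([0.981000] and [0.997900]): 0.981000 × 0.997900 = 0.9789

0.9789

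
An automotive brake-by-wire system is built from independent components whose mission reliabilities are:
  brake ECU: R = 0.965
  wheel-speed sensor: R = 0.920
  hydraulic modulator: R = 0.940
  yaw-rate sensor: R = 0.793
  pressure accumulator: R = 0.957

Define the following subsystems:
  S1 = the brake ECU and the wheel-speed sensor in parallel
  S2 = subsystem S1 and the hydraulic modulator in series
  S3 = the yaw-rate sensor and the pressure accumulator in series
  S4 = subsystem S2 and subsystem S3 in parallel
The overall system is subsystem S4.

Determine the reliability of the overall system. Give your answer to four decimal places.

Parallel (brake ECU and wheel-speed sensor): 1 − (1 − 0.965000)(1 − 0.920000) = 0.997200
Series ([0.997200] and hydraulic modulator): 0.997200 × 0.940000 = 0.937368
Series (yaw-rate sensor and pressure accumulator): 0.793000 × 0.957000 = 0.758901
Parallel ([0.937368] and [0.758901]): 1 − (1 − 0.937368)(1 − 0.758901) = 0.9849

0.9849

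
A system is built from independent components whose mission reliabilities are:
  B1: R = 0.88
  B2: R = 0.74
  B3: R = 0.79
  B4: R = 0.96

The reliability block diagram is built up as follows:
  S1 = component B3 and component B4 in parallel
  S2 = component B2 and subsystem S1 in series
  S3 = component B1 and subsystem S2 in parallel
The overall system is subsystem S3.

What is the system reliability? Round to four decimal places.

0.9681

Parallel (B3 and B4): 1 − (1 − 0.790000)(1 − 0.960000) = 0.991600
Series (B2 and [0.991600]): 0.740000 × 0.991600 = 0.733784
Parallel (B1 and [0.733784]): 1 − (1 − 0.880000)(1 − 0.733784) = 0.9681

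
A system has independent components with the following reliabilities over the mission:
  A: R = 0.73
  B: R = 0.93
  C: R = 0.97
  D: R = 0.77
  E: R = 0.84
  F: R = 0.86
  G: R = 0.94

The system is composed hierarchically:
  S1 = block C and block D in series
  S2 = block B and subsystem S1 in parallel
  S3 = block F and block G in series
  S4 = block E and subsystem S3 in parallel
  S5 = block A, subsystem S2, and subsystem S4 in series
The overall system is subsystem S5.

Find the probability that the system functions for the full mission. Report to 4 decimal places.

0.6951

Series (C and D): 0.970000 × 0.770000 = 0.746900
Parallel (B and [0.746900]): 1 − (1 − 0.930000)(1 − 0.746900) = 0.982283
Series (F and G): 0.860000 × 0.940000 = 0.808400
Parallel (E and [0.808400]): 1 − (1 − 0.840000)(1 − 0.808400) = 0.969344
Series (A, [0.982283], and [0.969344]): 0.730000 × 0.982283 × 0.969344 = 0.6951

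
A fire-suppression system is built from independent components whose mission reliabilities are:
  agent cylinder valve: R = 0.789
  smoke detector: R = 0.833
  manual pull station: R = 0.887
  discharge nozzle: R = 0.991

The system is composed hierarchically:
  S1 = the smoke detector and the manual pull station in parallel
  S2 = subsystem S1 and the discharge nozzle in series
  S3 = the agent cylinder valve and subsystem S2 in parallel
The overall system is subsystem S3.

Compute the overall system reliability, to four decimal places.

0.9942

Parallel (smoke detector and manual pull station): 1 − (1 − 0.833000)(1 − 0.887000) = 0.981129
Series ([0.981129] and discharge nozzle): 0.981129 × 0.991000 = 0.972299
Parallel (agent cylinder valve and [0.972299]): 1 − (1 − 0.789000)(1 − 0.972299) = 0.9942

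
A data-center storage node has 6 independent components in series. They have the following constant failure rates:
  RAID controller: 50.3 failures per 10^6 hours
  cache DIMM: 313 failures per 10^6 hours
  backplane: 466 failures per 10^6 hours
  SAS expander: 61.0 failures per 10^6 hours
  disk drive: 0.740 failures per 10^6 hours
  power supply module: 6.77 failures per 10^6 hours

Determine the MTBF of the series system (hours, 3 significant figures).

Series of exponential components: λ_sys = Σ λ_i
λ_sys = 0.0000503 + 0.000313 + 0.000466 + 0.0000610 + 0.000000740 + 0.00000677 = 8.9781e-04 /h
MTBF = 1 / λ_sys = 1110 h

1110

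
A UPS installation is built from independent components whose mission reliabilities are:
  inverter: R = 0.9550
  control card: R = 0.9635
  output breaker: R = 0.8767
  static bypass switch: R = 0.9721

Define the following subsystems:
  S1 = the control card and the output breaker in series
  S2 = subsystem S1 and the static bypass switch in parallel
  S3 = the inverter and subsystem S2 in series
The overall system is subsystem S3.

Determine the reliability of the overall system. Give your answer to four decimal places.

0.9509

Series (control card and output breaker): 0.963500 × 0.876700 = 0.844700
Parallel ([0.844700] and static bypass switch): 1 − (1 − 0.844700)(1 − 0.972100) = 0.995667
Series (inverter and [0.995667]): 0.955000 × 0.995667 = 0.9509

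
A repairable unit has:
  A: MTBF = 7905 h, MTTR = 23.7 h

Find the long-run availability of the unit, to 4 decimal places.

0.9970

A(A) = MTBF/(MTBF+MTTR) = 7905/(7905+23.7) = 0.9970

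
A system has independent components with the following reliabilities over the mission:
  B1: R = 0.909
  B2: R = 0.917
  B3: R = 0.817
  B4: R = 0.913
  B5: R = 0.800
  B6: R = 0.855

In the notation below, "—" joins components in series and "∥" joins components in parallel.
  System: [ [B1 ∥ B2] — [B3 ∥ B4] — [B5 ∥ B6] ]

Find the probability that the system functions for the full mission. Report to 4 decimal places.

Parallel (B1 and B2): 1 − (1 − 0.909000)(1 − 0.917000) = 0.992447
Parallel (B3 and B4): 1 − (1 − 0.817000)(1 − 0.913000) = 0.984079
Parallel (B5 and B6): 1 − (1 − 0.800000)(1 − 0.855000) = 0.971000
Series ([0.992447], [0.984079], and [0.971000]): 0.992447 × 0.984079 × 0.971000 = 0.9483

0.9483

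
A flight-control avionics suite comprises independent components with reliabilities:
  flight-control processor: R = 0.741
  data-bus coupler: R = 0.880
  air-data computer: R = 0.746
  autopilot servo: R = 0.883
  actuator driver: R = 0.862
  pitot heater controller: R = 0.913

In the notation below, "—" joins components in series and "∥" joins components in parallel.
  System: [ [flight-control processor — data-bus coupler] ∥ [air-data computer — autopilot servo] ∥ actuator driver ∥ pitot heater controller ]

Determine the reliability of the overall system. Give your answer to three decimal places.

Series (flight-control processor and data-bus coupler): 0.74100 × 0.88000 = 0.65208
Series (air-data computer and autopilot servo): 0.74600 × 0.88300 = 0.65872
Parallel ([0.65208], [0.65872], actuator driver, and pitot heater controller): 1 − (1 − 0.65208)(1 − 0.65872)(1 − 0.86200)(1 − 0.91300) = 0.999

0.999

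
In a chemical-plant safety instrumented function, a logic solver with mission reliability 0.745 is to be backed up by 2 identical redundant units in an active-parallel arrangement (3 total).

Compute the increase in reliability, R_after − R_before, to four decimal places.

0.2384

R_before = 0.745
R_after = 1 − (1 − 0.745)^3 = 0.9834
ΔR = 0.9834 − 0.745 = 0.2384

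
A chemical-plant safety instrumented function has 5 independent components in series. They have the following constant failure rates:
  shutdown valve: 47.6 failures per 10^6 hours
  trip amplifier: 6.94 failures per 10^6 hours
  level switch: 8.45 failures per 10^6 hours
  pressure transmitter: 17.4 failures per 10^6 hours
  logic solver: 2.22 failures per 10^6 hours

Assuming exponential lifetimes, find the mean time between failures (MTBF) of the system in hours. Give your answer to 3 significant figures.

12100

Series of exponential components: λ_sys = Σ λ_i
λ_sys = 0.0000476 + 0.00000694 + 0.00000845 + 0.0000174 + 0.00000222 = 8.2610e-05 /h
MTBF = 1 / λ_sys = 12100 h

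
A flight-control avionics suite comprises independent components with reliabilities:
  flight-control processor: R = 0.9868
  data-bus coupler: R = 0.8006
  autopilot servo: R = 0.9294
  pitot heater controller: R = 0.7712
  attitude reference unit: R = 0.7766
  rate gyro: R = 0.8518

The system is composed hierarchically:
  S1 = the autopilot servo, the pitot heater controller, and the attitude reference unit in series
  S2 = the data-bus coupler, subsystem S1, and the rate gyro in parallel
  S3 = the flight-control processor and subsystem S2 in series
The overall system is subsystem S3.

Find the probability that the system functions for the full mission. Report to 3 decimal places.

0.974

Series (autopilot servo, pitot heater controller, and attitude reference unit): 0.92940 × 0.77120 × 0.77660 = 0.55663
Parallel (data-bus coupler, [0.55663], and rate gyro): 1 − (1 − 0.80060)(1 − 0.55663)(1 − 0.85180) = 0.98690
Series (flight-control processor and [0.98690]): 0.98680 × 0.98690 = 0.974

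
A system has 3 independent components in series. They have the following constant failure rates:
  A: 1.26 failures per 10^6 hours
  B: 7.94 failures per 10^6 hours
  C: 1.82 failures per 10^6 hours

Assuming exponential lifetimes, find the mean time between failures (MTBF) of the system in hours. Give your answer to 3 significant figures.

Series of exponential components: λ_sys = Σ λ_i
λ_sys = 0.00000126 + 0.00000794 + 0.00000182 = 1.1020e-05 /h
MTBF = 1 / λ_sys = 90700 h

90700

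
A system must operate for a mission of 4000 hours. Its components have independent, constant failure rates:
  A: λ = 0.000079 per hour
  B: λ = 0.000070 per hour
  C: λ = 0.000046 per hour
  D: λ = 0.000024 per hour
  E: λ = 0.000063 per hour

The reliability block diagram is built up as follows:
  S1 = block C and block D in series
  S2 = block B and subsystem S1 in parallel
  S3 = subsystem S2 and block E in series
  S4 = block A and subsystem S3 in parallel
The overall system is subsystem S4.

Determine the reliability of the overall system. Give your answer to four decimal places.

0.9271

R(A) = exp(−0.000079 × 4000) = 0.729059
R(B) = exp(−0.000070 × 4000) = 0.755784
R(C) = exp(−0.000046 × 4000) = 0.831936
R(D) = exp(−0.000024 × 4000) = 0.908464
R(E) = exp(−0.000063 × 4000) = 0.777245
Series (C and D): 0.831936 × 0.908464 = 0.755784
Parallel (B and [0.755784]): 1 − (1 − 0.755784)(1 − 0.755784) = 0.940359
Series ([0.940359] and E): 0.940359 × 0.777245 = 0.730889
Parallel (A and [0.730889]): 1 − (1 − 0.729059)(1 − 0.730889) = 0.9271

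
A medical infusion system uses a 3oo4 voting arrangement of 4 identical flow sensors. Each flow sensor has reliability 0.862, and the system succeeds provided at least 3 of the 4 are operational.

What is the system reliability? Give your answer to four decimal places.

0.9057

R = Σ_{i=3}^{4} C(4,i) p^i (1−p)^{4−i} with p = 0.862
C(4,3)·0.862^3·0.138^1 = 0.353558
C(4,4)·0.862^4·0.138^0 = 0.552114
Sum = 0.9057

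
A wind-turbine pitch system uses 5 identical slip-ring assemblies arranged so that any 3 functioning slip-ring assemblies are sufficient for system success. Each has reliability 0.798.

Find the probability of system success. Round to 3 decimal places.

0.941

R = Σ_{i=3}^{5} C(5,i) p^i (1−p)^{5−i} with p = 0.798
C(5,3)·0.798^3·0.202^2 = 0.20735
C(5,4)·0.798^4·0.202^1 = 0.40957
C(5,5)·0.798^5·0.202^0 = 0.32360
Sum = 0.941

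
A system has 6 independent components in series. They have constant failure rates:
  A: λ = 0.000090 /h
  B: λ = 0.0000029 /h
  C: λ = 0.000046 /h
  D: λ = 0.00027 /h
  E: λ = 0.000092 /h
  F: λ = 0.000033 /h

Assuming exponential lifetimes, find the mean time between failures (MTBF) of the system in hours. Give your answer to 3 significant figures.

Series of exponential components: λ_sys = Σ λ_i
λ_sys = 0.000090 + 0.0000029 + 0.000046 + 0.00027 + 0.000092 + 0.000033 = 5.3390e-04 /h
MTBF = 1 / λ_sys = 1870 h

1870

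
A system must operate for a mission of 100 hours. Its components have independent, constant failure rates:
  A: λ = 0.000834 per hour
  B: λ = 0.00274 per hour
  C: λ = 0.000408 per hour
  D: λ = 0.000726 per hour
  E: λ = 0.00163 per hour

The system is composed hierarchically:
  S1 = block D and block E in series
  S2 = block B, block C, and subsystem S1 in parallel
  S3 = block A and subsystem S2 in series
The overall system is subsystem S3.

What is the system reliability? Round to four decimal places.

0.9181

R(A) = exp(−0.000834 × 100) = 0.919983
R(B) = exp(−0.00274 × 100) = 0.760332
R(C) = exp(−0.000408 × 100) = 0.960021
R(D) = exp(−0.000726 × 100) = 0.929973
R(E) = exp(−0.00163 × 100) = 0.849591
Series (D and E): 0.929973 × 0.849591 = 0.790097
Parallel (B, C, and [0.790097]): 1 − (1 − 0.760332)(1 − 0.960021)(1 − 0.790097) = 0.997989
Series (A and [0.997989]): 0.919983 × 0.997989 = 0.9181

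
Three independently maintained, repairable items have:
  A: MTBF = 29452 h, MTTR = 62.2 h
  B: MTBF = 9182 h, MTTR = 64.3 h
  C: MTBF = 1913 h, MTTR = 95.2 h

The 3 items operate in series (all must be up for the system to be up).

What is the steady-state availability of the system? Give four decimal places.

A(A) = MTBF/(MTBF+MTTR) = 29452/(29452+62.2) = 0.997893
A(B) = MTBF/(MTBF+MTTR) = 9182/(9182+64.3) = 0.993046
A(C) = MTBF/(MTBF+MTTR) = 1913/(1913+95.2) = 0.952594
Series availability: 0.997893 × 0.993046 × 0.952594 = 0.9440

0.9440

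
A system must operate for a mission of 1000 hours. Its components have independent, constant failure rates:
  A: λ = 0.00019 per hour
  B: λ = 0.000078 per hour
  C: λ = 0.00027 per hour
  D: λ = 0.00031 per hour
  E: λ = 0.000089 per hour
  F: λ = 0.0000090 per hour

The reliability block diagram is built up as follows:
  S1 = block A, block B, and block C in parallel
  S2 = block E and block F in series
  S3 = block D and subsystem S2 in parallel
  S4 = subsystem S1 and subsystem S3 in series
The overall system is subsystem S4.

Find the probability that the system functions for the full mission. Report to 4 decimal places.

R(A) = exp(−0.00019 × 1000) = 0.826959
R(B) = exp(−0.000078 × 1000) = 0.924964
R(C) = exp(−0.00027 × 1000) = 0.763379
R(D) = exp(−0.00031 × 1000) = 0.733447
R(E) = exp(−0.000089 × 1000) = 0.914846
R(F) = exp(−0.0000090 × 1000) = 0.991040
Parallel (A, B, and C): 1 − (1 − 0.826959)(1 − 0.924964)(1 − 0.763379) = 0.996928
Series (E and F): 0.914846 × 0.991040 = 0.906649
Parallel (D and [0.906649]): 1 − (1 − 0.733447)(1 − 0.906649) = 0.975117
Series ([0.996928] and [0.975117]): 0.996928 × 0.975117 = 0.9721

0.9721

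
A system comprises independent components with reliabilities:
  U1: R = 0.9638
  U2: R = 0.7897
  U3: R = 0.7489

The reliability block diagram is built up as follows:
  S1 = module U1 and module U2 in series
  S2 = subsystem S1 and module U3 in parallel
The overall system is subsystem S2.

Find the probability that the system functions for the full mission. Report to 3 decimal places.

0.940

Series (U1 and U2): 0.96380 × 0.78970 = 0.76111
Parallel ([0.76111] and U3): 1 − (1 − 0.76111)(1 − 0.74890) = 0.940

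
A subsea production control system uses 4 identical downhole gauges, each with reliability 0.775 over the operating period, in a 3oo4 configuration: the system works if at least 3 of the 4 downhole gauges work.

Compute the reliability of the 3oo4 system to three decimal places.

0.780

R = Σ_{i=3}^{4} C(4,i) p^i (1−p)^{4−i} with p = 0.775
C(4,3)·0.775^3·0.225^1 = 0.41894
C(4,4)·0.775^4·0.225^0 = 0.36075
Sum = 0.780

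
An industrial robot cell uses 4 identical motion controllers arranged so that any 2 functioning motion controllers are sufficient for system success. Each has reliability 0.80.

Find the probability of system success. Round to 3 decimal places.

0.973

R = Σ_{i=2}^{4} C(4,i) p^i (1−p)^{4−i} with p = 0.80
C(4,2)·0.80^2·0.20^2 = 0.15360
C(4,3)·0.80^3·0.20^1 = 0.40960
C(4,4)·0.80^4·0.20^0 = 0.40960
Sum = 0.973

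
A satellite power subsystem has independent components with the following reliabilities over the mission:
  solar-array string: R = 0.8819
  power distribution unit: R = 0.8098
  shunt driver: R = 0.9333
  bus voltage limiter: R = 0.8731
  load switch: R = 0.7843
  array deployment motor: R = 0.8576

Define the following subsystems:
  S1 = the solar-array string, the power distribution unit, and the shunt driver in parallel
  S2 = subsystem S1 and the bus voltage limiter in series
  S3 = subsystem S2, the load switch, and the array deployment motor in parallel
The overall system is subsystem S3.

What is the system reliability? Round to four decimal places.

0.9961

Parallel (solar-array string, power distribution unit, and shunt driver): 1 − (1 − 0.881900)(1 − 0.809800)(1 − 0.933300) = 0.998502
Series ([0.998502] and bus voltage limiter): 0.998502 × 0.873100 = 0.871792
Parallel ([0.871792], load switch, and array deployment motor): 1 − (1 − 0.871792)(1 − 0.784300)(1 − 0.857600) = 0.9961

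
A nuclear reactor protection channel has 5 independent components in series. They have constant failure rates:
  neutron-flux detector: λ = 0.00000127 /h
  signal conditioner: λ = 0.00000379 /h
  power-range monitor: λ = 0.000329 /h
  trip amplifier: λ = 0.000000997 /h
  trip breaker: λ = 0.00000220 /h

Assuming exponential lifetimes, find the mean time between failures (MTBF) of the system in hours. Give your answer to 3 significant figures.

Series of exponential components: λ_sys = Σ λ_i
λ_sys = 0.00000127 + 0.00000379 + 0.000329 + 0.000000997 + 0.00000220 = 3.3726e-04 /h
MTBF = 1 / λ_sys = 2970 h

2970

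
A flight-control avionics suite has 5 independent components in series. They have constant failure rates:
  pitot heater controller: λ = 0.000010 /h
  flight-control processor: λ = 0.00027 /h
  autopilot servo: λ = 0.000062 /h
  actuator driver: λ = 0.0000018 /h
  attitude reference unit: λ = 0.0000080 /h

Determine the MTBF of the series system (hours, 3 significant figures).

Series of exponential components: λ_sys = Σ λ_i
λ_sys = 0.000010 + 0.00027 + 0.000062 + 0.0000018 + 0.0000080 = 3.5180e-04 /h
MTBF = 1 / λ_sys = 2840 h

2840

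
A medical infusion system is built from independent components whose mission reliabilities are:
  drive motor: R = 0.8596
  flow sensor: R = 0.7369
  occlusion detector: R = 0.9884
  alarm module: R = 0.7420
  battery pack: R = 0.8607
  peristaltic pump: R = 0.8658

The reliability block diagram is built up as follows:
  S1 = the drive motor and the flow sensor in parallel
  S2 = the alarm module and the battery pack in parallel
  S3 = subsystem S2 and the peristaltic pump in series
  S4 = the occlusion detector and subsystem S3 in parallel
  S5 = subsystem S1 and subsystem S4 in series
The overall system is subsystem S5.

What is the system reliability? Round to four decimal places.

Parallel (drive motor and flow sensor): 1 − (1 − 0.859600)(1 − 0.736900) = 0.963061
Parallel (alarm module and battery pack): 1 − (1 − 0.742000)(1 − 0.860700) = 0.964061
Series ([0.964061] and peristaltic pump): 0.964061 × 0.865800 = 0.834684
Parallel (occlusion detector and [0.834684]): 1 − (1 − 0.988400)(1 − 0.834684) = 0.998082
Series ([0.963061] and [0.998082]): 0.963061 × 0.998082 = 0.9612

0.9612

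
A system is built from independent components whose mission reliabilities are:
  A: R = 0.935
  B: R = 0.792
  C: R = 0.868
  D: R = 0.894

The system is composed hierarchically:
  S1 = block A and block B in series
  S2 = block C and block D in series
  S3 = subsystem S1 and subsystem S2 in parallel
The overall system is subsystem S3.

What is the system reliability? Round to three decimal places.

Series (A and B): 0.93500 × 0.79200 = 0.74052
Series (C and D): 0.86800 × 0.89400 = 0.77599
Parallel ([0.74052] and [0.77599]): 1 − (1 − 0.74052)(1 − 0.77599) = 0.942

0.942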